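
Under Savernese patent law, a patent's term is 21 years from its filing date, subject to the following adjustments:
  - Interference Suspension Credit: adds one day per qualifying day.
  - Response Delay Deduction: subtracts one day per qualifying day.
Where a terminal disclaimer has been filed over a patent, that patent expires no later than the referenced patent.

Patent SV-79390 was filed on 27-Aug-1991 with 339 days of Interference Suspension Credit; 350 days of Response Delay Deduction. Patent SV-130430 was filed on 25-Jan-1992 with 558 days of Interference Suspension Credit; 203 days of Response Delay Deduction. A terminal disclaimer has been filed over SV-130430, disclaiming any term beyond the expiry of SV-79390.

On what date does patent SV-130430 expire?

August 16, 2012

Natural term of SV-130430:
  Base: filing + 21 years → 25 January 2013.
  Interference Suspension Credit: +558 days → 6 August 2014.
  Response Delay Deduction: −203 days → 15 January 2014.
Expiry of referenced patent SV-79390:
  Base: filing + 21 years → 27 August 2012.
  Interference Suspension Credit: +339 days → 1 August 2013.
  Response Delay Deduction: −350 days → 16 August 2012.
Terminal disclaimer: SV-130430 expires on the earlier of 15 January 2014 and 16 August 2012.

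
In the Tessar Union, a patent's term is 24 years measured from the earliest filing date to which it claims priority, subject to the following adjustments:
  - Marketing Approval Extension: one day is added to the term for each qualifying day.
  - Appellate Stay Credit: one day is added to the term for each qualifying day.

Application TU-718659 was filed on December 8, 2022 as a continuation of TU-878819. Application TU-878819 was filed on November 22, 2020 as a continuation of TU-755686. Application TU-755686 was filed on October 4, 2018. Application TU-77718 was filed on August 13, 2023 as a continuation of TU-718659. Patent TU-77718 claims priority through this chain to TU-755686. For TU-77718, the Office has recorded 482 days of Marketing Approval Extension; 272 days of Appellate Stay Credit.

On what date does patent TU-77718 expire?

October 27, 2044

Earliest priority filing: 4 October 2018.
Base term: 4 October 2018 + 24 years → 4 October 2042.
Marketing Approval Extension: +482 days → 29 January 2044.
Appellate Stay Credit: +272 days → 27 October 2044.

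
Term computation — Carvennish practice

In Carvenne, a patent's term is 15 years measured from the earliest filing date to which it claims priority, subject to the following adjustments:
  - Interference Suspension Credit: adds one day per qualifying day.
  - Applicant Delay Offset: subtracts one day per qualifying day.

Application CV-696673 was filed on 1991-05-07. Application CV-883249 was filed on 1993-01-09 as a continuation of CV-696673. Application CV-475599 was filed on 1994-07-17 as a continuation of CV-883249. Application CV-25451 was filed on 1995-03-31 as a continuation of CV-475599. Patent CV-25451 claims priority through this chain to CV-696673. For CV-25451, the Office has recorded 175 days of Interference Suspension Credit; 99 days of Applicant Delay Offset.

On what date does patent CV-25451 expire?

Earliest priority filing: 7 May 1991.
Base term: 7 May 1991 + 15 years → 7 May 2006.
Interference Suspension Credit: +175 days → 29 October 2006.
Applicant Delay Offset: −99 days → 22 July 2006.

2006-07-22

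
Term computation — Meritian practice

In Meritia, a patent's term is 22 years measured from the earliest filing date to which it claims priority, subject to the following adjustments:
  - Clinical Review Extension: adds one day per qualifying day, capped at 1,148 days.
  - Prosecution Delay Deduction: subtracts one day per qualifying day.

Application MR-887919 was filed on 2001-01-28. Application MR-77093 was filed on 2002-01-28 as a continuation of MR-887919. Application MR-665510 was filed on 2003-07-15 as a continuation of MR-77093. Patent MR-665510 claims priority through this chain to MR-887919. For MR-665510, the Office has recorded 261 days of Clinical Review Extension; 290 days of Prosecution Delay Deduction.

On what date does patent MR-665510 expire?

December 30, 2022

Earliest priority filing: 28 January 2001.
Base term: 28 January 2001 + 22 years → 28 January 2023.
Clinical Review Extension: 261 days (within the 1148-day cap) → +261 days → 16 October 2023.
Prosecution Delay Deduction: −290 days → 30 December 2022.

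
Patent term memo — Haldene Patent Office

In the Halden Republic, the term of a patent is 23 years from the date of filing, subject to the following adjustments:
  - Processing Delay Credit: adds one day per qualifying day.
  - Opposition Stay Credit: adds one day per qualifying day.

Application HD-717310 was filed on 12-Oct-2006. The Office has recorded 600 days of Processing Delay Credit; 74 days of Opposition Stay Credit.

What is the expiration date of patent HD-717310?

August 17, 2031

Base term: filing date + 23 years → 12 October 2029.
Processing Delay Credit: +600 days → 4 June 2031.
Opposition Stay Credit: +74 days → 17 August 2031.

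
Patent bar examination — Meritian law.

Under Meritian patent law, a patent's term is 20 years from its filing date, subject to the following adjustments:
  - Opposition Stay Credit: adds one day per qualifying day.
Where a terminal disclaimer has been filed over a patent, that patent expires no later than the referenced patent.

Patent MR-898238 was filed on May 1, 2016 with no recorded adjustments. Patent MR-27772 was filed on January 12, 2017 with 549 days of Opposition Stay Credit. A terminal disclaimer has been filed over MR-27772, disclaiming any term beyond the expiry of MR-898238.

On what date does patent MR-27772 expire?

May 1, 2036

Natural term of MR-27772:
  Base: filing + 20 years → 12 January 2037.
  Opposition Stay Credit: +549 days → 15 July 2038.
Expiry of referenced patent MR-898238:
  Base: filing + 20 years → 1 May 2036.
Terminal disclaimer: MR-27772 expires on the earlier of 15 July 2038 and 1 May 2036.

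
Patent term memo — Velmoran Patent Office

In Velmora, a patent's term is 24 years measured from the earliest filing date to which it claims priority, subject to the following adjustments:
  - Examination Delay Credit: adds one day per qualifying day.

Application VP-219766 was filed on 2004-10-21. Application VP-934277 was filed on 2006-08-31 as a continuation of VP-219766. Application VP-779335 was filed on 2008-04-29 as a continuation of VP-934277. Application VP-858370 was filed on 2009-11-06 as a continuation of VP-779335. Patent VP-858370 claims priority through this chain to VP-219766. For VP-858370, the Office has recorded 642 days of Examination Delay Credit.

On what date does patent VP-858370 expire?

July 25, 2030

Earliest priority filing: 21 October 2004.
Base term: 21 October 2004 + 24 years → 21 October 2028.
Examination Delay Credit: +642 days → 25 July 2030.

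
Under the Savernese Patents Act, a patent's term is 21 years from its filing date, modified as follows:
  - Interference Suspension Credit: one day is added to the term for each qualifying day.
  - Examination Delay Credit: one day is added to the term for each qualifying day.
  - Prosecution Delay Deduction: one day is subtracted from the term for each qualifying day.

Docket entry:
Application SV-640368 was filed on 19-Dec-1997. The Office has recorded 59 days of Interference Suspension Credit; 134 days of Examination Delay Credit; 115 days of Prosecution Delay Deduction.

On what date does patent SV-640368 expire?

2019-03-07

Base term: filing date + 21 years → 19 December 2018.
Interference Suspension Credit: +59 days → 16 February 2019.
Examination Delay Credit: +134 days → 30 June 2019.
Prosecution Delay Deduction: −115 days → 7 March 2019.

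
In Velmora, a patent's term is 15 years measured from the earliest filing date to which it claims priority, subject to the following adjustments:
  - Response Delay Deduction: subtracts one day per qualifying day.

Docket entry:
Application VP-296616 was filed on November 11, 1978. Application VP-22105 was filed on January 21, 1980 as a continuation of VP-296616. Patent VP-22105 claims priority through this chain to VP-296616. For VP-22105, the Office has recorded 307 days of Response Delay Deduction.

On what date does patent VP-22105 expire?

January 8, 1993

Earliest priority filing: 11 November 1978.
Base term: 11 November 1978 + 15 years → 11 November 1993.
Response Delay Deduction: −307 days → 8 January 1993.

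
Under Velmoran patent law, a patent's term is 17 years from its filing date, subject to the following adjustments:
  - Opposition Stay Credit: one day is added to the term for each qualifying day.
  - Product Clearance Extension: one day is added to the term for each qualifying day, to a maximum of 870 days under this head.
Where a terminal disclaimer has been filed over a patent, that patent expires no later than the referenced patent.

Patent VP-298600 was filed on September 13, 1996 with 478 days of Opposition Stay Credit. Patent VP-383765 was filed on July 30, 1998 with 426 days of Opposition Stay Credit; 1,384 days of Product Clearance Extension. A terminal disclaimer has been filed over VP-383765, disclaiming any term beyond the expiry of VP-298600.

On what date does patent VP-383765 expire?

Natural term of VP-383765:
  Base: filing + 17 years → 30 July 2015.
  Opposition Stay Credit: +426 days → 28 September 2016.
  Product Clearance Extension: 1384 days claimed exceeds the 870-day cap, so +870 days → 15 February 2019.
Expiry of referenced patent VP-298600:
  Base: filing + 17 years → 13 September 2013.
  Opposition Stay Credit: +478 days → 4 January 2015.
Terminal disclaimer: VP-383765 expires on the earlier of 15 February 2019 and 4 January 2015.

January 4, 2015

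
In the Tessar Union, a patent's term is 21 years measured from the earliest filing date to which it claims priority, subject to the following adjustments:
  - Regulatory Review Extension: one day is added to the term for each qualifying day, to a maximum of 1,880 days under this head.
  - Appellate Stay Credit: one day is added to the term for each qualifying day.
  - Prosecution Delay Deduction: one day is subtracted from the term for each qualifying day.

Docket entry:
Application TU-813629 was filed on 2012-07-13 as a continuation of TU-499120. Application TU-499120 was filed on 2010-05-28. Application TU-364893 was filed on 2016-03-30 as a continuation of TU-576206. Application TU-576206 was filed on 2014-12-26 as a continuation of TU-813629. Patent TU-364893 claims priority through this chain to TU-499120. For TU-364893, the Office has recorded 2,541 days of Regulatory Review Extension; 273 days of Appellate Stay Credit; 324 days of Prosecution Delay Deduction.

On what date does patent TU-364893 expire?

Earliest priority filing: 28 May 2010.
Base term: 28 May 2010 + 21 years → 28 May 2031.
Regulatory Review Extension: 2541 days claimed exceeds the 1880-day cap, so +1880 days → 20 July 2036.
Appellate Stay Credit: +273 days → 19 April 2037.
Prosecution Delay Deduction: −324 days → 30 May 2036.

2036-05-30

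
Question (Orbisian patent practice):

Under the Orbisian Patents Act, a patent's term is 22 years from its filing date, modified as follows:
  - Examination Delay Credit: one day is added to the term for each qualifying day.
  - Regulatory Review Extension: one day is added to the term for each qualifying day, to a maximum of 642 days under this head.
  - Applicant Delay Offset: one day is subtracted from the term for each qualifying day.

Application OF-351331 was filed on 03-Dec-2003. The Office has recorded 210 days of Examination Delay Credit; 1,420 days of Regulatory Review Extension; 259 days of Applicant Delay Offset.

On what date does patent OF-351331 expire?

Base term: filing date + 22 years → 3 December 2025.
Examination Delay Credit: +210 days → 1 July 2026.
Regulatory Review Extension: 1420 days claimed exceeds the 642-day cap, so +642 days → 3 April 2028.
Applicant Delay Offset: −259 days → 19 July 2027.

2027-07-19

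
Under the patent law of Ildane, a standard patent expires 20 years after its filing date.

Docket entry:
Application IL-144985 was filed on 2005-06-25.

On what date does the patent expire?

June 25, 2025

Filing date + 20 years → 25 June 2025.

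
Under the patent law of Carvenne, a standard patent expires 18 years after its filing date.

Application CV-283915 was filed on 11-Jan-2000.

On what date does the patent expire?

Filing date + 18 years → 11 January 2018.

2018-01-11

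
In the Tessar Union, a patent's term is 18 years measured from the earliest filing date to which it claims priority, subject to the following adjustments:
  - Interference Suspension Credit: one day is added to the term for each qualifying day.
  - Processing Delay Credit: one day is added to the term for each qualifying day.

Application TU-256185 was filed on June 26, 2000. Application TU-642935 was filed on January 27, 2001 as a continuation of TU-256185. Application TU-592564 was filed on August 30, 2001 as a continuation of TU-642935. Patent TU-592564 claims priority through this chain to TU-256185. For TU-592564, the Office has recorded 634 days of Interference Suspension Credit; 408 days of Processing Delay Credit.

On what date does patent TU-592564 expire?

Earliest priority filing: 26 June 2000.
Base term: 26 June 2000 + 18 years → 26 June 2018.
Interference Suspension Credit: +634 days → 21 March 2020.
Processing Delay Credit: +408 days → 3 May 2021.

2021-05-03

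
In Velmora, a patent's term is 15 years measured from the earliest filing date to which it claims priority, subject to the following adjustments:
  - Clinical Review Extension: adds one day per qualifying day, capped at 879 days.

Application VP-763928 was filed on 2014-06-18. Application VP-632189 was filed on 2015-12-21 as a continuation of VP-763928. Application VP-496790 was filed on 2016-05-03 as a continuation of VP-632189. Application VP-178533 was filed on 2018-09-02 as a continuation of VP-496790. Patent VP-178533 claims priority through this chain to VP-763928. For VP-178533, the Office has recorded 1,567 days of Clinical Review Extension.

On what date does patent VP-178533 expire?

Earliest priority filing: 18 June 2014.
Base term: 18 June 2014 + 15 years → 18 June 2029.
Clinical Review Extension: 1567 days claimed exceeds the 879-day cap, so +879 days → 14 November 2031.

2031-11-14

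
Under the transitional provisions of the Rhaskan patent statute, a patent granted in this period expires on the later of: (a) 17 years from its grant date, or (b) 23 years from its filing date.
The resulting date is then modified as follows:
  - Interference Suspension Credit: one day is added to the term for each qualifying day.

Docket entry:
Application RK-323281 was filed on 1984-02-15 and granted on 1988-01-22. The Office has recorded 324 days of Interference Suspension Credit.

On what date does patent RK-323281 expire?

January 5, 2008

(a) grant + 17 years → 22 January 2005.
(b) filing + 23 years → 15 February 2007.
Later of the two: 15 February 2007.
Interference Suspension Credit: +324 days → 5 January 2008.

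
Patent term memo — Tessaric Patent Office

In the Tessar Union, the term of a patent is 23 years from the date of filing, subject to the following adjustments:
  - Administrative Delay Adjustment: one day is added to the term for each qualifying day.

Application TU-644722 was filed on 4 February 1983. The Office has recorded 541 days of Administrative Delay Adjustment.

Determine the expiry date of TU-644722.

Base term: filing date + 23 years → 4 February 2006.
Administrative Delay Adjustment: +541 days → 30 July 2007.

July 30, 2007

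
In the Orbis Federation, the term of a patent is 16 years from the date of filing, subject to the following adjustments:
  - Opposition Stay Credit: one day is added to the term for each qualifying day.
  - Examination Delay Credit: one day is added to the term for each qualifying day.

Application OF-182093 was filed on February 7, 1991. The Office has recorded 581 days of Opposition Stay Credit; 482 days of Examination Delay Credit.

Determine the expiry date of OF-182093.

Base term: filing date + 16 years → 7 February 2007.
Opposition Stay Credit: +581 days → 10 September 2008.
Examination Delay Credit: +482 days → 5 January 2010.

January 5, 2010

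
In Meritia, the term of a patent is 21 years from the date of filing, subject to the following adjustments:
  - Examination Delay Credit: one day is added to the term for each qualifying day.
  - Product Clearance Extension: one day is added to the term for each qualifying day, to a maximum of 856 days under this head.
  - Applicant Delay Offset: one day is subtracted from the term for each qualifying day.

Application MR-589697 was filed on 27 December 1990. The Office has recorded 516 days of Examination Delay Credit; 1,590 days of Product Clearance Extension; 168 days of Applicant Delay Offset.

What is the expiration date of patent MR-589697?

April 14, 2015

Base term: filing date + 21 years → 27 December 2011.
Examination Delay Credit: +516 days → 26 May 2013.
Product Clearance Extension: 1590 days claimed exceeds the 856-day cap, so +856 days → 29 September 2015.
Applicant Delay Offset: −168 days → 14 April 2015.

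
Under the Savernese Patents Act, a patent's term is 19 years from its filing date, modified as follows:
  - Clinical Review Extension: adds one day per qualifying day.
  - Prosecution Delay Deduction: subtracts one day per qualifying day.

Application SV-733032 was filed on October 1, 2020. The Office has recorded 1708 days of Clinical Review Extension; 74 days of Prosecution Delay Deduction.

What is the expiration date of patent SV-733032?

March 22, 2044

Base term: filing date + 19 years → 1 October 2039.
Clinical Review Extension: +1708 days → 4 June 2044.
Prosecution Delay Deduction: −74 days → 22 March 2044.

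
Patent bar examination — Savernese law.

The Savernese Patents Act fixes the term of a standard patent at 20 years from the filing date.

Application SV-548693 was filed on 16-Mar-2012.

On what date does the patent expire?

Filing date + 20 years → 16 March 2032.

March 16, 2032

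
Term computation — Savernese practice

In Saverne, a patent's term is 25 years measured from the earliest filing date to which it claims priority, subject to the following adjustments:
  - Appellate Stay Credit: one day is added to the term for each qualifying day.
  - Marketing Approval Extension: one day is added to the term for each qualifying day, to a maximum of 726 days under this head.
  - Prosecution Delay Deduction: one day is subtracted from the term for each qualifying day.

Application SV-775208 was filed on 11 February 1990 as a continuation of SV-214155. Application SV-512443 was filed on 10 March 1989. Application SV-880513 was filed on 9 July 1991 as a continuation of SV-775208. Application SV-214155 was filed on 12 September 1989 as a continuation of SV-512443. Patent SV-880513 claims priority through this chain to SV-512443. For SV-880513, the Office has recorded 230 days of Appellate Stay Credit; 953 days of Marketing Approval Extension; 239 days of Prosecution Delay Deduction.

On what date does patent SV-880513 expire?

Earliest priority filing: 10 March 1989.
Base term: 10 March 1989 + 25 years → 10 March 2014.
Appellate Stay Credit: +230 days → 26 October 2014.
Marketing Approval Extension: 953 days claimed exceeds the 726-day cap, so +726 days → 21 October 2016.
Prosecution Delay Deduction: −239 days → 25 February 2016.

2016-02-25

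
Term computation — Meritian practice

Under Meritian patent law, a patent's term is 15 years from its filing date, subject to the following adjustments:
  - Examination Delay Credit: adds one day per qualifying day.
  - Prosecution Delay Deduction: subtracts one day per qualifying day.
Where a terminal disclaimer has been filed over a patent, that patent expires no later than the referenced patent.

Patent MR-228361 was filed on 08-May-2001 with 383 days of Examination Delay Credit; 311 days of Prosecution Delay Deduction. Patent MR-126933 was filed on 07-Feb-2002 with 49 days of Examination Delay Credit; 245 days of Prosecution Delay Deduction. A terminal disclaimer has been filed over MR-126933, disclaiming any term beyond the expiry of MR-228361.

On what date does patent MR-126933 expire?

2016-07-19

Natural term of MR-126933:
  Base: filing + 15 years → 7 February 2017.
  Examination Delay Credit: +49 days → 28 March 2017.
  Prosecution Delay Deduction: −245 days → 26 July 2016.
Expiry of referenced patent MR-228361:
  Base: filing + 15 years → 8 May 2016.
  Examination Delay Credit: +383 days → 26 May 2017.
  Prosecution Delay Deduction: −311 days → 19 July 2016.
Terminal disclaimer: MR-126933 expires on the earlier of 26 July 2016 and 19 July 2016.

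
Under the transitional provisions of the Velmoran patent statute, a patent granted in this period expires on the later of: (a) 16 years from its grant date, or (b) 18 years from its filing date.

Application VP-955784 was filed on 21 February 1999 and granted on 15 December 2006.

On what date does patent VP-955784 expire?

(a) grant + 16 years → 15 December 2022.
(b) filing + 18 years → 21 February 2017.
Later of the two: 15 December 2022.

2022-12-15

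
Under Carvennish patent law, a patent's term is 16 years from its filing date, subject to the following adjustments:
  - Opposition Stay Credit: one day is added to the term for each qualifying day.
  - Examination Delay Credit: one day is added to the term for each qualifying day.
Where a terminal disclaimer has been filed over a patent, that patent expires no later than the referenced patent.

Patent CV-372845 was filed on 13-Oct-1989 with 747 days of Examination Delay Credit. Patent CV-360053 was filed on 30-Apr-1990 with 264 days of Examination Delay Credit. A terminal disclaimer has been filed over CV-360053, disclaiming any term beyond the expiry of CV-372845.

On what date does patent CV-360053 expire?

Natural term of CV-360053:
  Base: filing + 16 years → 30 April 2006.
  Examination Delay Credit: +264 days → 19 January 2007.
Expiry of referenced patent CV-372845:
  Base: filing + 16 years → 13 October 2005.
  Examination Delay Credit: +747 days → 30 October 2007.
Terminal disclaimer: CV-360053 expires on the earlier of 19 January 2007 and 30 October 2007.

2007-01-19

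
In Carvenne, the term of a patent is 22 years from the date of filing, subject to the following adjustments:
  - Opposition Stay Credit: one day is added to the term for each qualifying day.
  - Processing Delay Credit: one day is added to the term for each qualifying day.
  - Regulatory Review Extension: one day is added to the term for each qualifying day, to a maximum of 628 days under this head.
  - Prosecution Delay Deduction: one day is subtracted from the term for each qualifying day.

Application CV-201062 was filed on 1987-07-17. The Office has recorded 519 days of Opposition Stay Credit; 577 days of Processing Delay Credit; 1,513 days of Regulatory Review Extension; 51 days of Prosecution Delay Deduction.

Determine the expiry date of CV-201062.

February 14, 2014

Base term: filing date + 22 years → 17 July 2009.
Opposition Stay Credit: +519 days → 18 December 2010.
Processing Delay Credit: +577 days → 17 July 2012.
Regulatory Review Extension: 1513 days claimed exceeds the 628-day cap, so +628 days → 6 April 2014.
Prosecution Delay Deduction: −51 days → 14 February 2014.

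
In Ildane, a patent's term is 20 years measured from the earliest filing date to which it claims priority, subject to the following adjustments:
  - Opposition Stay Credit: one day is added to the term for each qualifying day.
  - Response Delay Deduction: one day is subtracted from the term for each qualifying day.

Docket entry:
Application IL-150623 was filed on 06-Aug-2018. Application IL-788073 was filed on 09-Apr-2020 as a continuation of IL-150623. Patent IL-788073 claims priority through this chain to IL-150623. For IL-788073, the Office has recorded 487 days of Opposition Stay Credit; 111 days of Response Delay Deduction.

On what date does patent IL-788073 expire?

Earliest priority filing: 6 August 2018.
Base term: 6 August 2018 + 20 years → 6 August 2038.
Opposition Stay Credit: +487 days → 6 December 2039.
Response Delay Deduction: −111 days → 17 August 2039.

2039-08-17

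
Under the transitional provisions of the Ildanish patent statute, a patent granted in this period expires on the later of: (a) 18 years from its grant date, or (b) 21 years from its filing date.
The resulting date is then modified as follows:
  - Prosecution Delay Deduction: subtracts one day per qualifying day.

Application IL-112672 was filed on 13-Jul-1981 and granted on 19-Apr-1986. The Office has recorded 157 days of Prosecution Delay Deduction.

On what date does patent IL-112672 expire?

November 14, 2003

(a) grant + 18 years → 19 April 2004.
(b) filing + 21 years → 13 July 2002.
Later of the two: 19 April 2004.
Prosecution Delay Deduction: −157 days → 14 November 2003.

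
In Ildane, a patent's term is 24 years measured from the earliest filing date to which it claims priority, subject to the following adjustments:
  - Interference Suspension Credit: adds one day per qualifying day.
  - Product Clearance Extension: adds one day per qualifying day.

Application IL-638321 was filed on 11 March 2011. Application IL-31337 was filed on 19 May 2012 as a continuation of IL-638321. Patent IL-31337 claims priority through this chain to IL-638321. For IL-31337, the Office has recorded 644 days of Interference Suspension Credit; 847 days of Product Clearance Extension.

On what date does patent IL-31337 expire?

April 10, 2039

Earliest priority filing: 11 March 2011.
Base term: 11 March 2011 + 24 years → 11 March 2035.
Interference Suspension Credit: +644 days → 14 December 2036.
Product Clearance Extension: +847 days → 10 April 2039.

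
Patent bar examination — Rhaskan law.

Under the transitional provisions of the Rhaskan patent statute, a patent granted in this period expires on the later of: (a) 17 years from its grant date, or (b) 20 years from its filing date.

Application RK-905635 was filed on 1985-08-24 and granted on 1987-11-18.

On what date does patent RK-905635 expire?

August 24, 2005

(a) grant + 17 years → 18 November 2004.
(b) filing + 20 years → 24 August 2005.
Later of the two: 24 August 2005.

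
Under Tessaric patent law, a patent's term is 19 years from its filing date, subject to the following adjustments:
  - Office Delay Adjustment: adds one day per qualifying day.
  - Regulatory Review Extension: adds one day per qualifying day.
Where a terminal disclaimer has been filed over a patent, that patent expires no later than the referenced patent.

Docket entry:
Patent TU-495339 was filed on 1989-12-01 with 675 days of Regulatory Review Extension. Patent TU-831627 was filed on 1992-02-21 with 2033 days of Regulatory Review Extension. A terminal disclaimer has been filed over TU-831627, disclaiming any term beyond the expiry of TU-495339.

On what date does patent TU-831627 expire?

2010-10-07

Natural term of TU-831627:
  Base: filing + 19 years → 21 February 2011.
  Regulatory Review Extension: +2033 days → 15 September 2016.
Expiry of referenced patent TU-495339:
  Base: filing + 19 years → 1 December 2008.
  Regulatory Review Extension: +675 days → 7 October 2010.
Terminal disclaimer: TU-831627 expires on the earlier of 15 September 2016 and 7 October 2010.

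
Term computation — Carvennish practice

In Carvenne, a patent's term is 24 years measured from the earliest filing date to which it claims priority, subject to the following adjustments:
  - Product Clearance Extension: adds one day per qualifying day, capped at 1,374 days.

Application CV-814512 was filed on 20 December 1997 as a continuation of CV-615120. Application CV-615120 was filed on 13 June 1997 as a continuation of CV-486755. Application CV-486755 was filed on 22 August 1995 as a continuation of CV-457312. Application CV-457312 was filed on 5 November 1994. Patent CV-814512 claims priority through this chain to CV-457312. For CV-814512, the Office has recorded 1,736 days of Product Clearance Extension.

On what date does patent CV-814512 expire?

August 10, 2022

Earliest priority filing: 5 November 1994.
Base term: 5 November 1994 + 24 years → 5 November 2018.
Product Clearance Extension: 1736 days claimed exceeds the 1374-day cap, so +1374 days → 10 August 2022.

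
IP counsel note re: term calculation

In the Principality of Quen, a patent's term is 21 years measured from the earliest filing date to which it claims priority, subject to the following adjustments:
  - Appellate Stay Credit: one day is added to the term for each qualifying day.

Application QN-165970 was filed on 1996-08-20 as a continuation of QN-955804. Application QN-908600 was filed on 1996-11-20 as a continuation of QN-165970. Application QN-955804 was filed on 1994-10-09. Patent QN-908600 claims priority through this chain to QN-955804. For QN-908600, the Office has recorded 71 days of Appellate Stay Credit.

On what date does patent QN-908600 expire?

Earliest priority filing: 9 October 1994.
Base term: 9 October 1994 + 21 years → 9 October 2015.
Appellate Stay Credit: +71 days → 19 December 2015.

2015-12-19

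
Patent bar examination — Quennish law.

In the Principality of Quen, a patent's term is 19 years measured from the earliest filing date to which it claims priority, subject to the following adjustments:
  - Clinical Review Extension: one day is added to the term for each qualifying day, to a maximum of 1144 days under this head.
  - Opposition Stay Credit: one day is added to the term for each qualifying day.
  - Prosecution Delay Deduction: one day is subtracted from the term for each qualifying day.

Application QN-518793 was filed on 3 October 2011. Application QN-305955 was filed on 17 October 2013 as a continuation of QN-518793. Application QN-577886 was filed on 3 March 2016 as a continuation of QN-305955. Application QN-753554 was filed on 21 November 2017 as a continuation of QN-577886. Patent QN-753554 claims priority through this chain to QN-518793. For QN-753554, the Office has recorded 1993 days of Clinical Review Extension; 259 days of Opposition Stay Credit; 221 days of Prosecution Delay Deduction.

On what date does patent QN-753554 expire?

Earliest priority filing: 3 October 2011.
Base term: 3 October 2011 + 19 years → 3 October 2030.
Clinical Review Extension: 1993 days claimed exceeds the 1144-day cap, so +1144 days → 20 November 2033.
Opposition Stay Credit: +259 days → 6 August 2034.
Prosecution Delay Deduction: −221 days → 28 December 2033.

2033-12-28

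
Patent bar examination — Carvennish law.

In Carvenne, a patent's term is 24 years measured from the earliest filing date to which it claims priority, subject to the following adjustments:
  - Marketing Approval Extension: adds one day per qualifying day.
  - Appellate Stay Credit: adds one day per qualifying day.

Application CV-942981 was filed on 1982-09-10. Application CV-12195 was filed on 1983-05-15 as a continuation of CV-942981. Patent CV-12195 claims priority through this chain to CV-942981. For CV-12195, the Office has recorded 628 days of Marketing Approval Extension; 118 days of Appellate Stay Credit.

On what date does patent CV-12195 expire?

2008-09-25

Earliest priority filing: 10 September 1982.
Base term: 10 September 1982 + 24 years → 10 September 2006.
Marketing Approval Extension: +628 days → 30 May 2008.
Appellate Stay Credit: +118 days → 25 September 2008.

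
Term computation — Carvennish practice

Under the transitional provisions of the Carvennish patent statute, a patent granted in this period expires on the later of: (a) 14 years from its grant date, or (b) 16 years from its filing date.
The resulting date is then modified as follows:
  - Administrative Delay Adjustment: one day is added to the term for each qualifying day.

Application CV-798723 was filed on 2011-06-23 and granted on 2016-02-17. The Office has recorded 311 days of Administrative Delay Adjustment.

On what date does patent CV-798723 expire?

(a) grant + 14 years → 17 February 2030.
(b) filing + 16 years → 23 June 2027.
Later of the two: 17 February 2030.
Administrative Delay Adjustment: +311 days → 25 December 2030.

December 25, 2030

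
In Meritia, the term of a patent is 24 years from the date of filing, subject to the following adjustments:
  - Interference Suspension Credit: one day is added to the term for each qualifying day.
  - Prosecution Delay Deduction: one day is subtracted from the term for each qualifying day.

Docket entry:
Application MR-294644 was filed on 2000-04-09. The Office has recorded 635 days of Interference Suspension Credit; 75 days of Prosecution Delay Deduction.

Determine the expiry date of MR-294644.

October 21, 2025

Base term: filing date + 24 years → 9 April 2024.
Interference Suspension Credit: +635 days → 4 January 2026.
Prosecution Delay Deduction: −75 days → 21 October 2025.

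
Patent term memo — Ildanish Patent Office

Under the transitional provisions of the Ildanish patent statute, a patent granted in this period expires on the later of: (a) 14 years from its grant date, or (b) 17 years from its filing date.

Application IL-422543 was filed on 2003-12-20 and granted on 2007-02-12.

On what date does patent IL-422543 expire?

(a) grant + 14 years → 12 February 2021.
(b) filing + 17 years → 20 December 2020.
Later of the two: 12 February 2021.

2021-02-12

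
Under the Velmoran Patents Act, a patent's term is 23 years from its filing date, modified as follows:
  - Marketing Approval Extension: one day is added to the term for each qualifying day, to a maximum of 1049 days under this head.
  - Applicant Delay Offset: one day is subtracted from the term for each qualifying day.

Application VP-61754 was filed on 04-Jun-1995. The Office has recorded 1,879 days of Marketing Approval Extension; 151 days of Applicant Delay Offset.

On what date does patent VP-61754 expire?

November 18, 2020

Base term: filing date + 23 years → 4 June 2018.
Marketing Approval Extension: 1879 days claimed exceeds the 1049-day cap, so +1049 days → 18 April 2021.
Applicant Delay Offset: −151 days → 18 November 2020.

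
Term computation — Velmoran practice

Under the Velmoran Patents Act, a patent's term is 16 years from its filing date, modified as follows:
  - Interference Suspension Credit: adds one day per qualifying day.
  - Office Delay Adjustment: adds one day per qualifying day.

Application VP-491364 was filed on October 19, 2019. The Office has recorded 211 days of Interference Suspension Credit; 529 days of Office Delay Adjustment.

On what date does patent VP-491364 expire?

2037-10-28

Base term: filing date + 16 years → 19 October 2035.
Interference Suspension Credit: +211 days → 17 May 2036.
Office Delay Adjustment: +529 days → 28 October 2037.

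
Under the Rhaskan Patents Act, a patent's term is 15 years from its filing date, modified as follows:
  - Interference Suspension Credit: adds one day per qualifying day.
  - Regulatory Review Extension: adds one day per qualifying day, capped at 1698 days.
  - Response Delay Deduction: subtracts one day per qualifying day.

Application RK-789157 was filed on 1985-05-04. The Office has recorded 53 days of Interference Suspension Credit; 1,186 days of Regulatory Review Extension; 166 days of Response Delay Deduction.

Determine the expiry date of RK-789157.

Base term: filing date + 15 years → 4 May 2000.
Interference Suspension Credit: +53 days → 26 June 2000.
Regulatory Review Extension: 1186 days (within the 1698-day cap) → +1186 days → 25 September 2003.
Response Delay Deduction: −166 days → 12 April 2003.

2003-04-12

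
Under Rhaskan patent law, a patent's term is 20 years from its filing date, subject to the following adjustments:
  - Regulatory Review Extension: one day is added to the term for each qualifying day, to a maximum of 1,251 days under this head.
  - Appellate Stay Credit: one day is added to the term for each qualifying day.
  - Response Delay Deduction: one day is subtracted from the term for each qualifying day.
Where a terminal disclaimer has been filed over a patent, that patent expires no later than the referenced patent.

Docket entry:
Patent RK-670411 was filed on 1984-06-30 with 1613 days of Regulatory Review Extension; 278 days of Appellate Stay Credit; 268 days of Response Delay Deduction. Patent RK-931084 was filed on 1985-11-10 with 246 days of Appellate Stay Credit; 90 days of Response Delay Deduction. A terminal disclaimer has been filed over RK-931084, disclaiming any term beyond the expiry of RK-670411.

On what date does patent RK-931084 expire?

April 15, 2006

Natural term of RK-931084:
  Base: filing + 20 years → 10 November 2005.
  Appellate Stay Credit: +246 days → 14 July 2006.
  Response Delay Deduction: −90 days → 15 April 2006.
Expiry of referenced patent RK-670411:
  Base: filing + 20 years → 30 June 2004.
  Regulatory Review Extension: 1613 days claimed exceeds the 1251-day cap, so +1251 days → 3 December 2007.
  Appellate Stay Credit: +278 days → 6 September 2008.
  Response Delay Deduction: −268 days → 13 December 2007.
Terminal disclaimer: RK-931084 expires on the earlier of 15 April 2006 and 13 December 2007.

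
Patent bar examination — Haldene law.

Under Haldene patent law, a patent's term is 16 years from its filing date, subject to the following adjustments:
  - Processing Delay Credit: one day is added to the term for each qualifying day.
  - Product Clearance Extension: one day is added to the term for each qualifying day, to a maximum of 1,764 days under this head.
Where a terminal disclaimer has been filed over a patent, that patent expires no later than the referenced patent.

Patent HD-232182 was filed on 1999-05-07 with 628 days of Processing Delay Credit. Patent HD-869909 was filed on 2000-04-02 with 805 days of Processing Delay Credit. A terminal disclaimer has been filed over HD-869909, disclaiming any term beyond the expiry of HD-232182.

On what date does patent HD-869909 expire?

Natural term of HD-869909:
  Base: filing + 16 years → 2 April 2016.
  Processing Delay Credit: +805 days → 16 June 2018.
Expiry of referenced patent HD-232182:
  Base: filing + 16 years → 7 May 2015.
  Processing Delay Credit: +628 days → 24 January 2017.
Terminal disclaimer: HD-869909 expires on the earlier of 16 June 2018 and 24 January 2017.

2017-01-24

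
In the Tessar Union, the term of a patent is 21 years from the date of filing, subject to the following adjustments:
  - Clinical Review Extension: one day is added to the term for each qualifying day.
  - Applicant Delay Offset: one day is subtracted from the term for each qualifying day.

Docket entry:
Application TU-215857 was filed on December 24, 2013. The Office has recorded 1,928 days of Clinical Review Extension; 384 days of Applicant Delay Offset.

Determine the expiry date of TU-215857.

Base term: filing date + 21 years → 24 December 2034.
Clinical Review Extension: +1928 days → 4 April 2040.
Applicant Delay Offset: −384 days → 17 March 2039.

2039-03-17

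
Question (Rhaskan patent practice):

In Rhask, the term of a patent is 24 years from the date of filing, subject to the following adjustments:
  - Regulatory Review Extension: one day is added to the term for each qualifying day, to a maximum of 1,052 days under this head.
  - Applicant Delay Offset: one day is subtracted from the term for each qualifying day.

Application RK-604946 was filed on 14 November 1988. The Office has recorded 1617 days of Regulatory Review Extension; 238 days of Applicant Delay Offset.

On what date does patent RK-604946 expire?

February 6, 2015

Base term: filing date + 24 years → 14 November 2012.
Regulatory Review Extension: 1617 days claimed exceeds the 1052-day cap, so +1052 days → 2 October 2015.
Applicant Delay Offset: −238 days → 6 February 2015.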